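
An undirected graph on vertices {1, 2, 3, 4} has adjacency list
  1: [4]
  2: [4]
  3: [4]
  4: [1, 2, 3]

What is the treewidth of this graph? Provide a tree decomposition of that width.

The largest bag has 2 vertices, giving width 1; this decomposition certifies tw(G) ≤ 1. Since G has at least one edge (e.g. 1–4), it is not an edgeless graph, so tw(G) ≥ 1. Hence tw(G) = 1 exactly.

Treewidth 1.
Bags: B1 = {1, 4}  B2 = {3, 4}  B3 = {2, 4}
Tree: B1–B2, B1–B3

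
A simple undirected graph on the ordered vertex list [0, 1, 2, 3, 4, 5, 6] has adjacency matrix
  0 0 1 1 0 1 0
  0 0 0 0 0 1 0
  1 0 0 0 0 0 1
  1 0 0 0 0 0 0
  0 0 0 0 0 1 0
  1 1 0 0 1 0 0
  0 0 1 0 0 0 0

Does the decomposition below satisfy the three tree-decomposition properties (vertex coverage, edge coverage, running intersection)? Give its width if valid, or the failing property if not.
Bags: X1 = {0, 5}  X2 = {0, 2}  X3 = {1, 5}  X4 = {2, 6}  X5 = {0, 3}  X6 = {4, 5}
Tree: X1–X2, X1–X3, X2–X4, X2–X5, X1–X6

Yes; width 1.

Every vertex of G appears in some bag (union = {0, 1, 2, 3, 4, 5, 6}); every edge is covered by a bag; and for each vertex v the set of bags containing v is connected in the bag tree. The decomposition is therefore valid. The largest bag has 2 vertices, so the width is 1.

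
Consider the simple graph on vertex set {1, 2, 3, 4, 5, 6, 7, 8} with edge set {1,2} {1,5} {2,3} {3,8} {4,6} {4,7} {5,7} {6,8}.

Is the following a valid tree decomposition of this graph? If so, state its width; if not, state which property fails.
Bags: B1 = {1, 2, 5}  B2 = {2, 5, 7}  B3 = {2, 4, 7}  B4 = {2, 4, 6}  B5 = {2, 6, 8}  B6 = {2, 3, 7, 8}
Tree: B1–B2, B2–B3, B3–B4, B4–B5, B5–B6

A tree decomposition must satisfy three properties: every vertex lies in some bag; for every edge, both endpoints lie together in some bag; and for every vertex, the bags containing it form a connected subtree. Here bags containing vertex 7 are not connected in the tree, so the decomposition is invalid.

No — bags containing vertex 7 are not connected in the tree.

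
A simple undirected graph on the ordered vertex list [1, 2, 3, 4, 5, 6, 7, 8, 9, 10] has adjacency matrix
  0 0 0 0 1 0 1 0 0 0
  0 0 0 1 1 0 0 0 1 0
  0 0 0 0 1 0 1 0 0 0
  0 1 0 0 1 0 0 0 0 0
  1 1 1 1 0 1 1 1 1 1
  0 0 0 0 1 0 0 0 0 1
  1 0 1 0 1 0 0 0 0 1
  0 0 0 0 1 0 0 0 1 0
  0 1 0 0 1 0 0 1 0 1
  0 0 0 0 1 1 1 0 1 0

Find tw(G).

A width-2 tree decomposition is:
Bags: B1 = {5, 9, 10}  B2 = {5, 7, 10}  B3 = {2, 5, 9}  B4 = {5, 8, 9}  B5 = {3, 5, 7}  B6 = {1, 5, 7}  B7 = {5, 6, 10}  B8 = {2, 4, 5}
Tree: B1–B2, B1–B3, B1–B4, B2–B5, B2–B6, B2–B7, B3–B8
The largest bag has 3 vertices, giving width 2; this decomposition certifies tw(G) ≤ 2. For the lower bound, the 3 vertices {2, 5, 9} are pairwise adjacent, and any tree decomposition puts a clique entirely inside one bag — forcing width ≥ 2. Combining the bounds, tw(G) = 2.

2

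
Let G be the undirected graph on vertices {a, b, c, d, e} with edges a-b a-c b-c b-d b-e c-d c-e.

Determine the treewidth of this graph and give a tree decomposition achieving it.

Treewidth 2.
One optimal decomposition is:
Bags: B1 = {b, c, d}  B2 = {b, c, e}  B3 = {a, b, c}
Tree: B1–B2, B1–B3

The largest bag has 3 vertices, giving width 2; this decomposition certifies tw(G) ≤ 2. On the other hand G contains the 3-clique {b, c, d}. A clique must lie in a single bag of any decomposition, so no decomposition can have width below 2. Combining the bounds, tw(G) = 2.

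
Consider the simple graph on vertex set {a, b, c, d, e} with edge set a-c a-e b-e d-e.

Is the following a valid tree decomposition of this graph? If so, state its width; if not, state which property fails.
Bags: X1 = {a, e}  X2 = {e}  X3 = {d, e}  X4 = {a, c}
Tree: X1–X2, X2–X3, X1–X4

A tree decomposition must satisfy three properties: every vertex lies in some bag; for every edge, both endpoints lie together in some bag; and for every vertex, the bags containing it form a connected subtree. Here vertex b appears in no bag, so the decomposition is invalid.

No — vertex b appears in no bag.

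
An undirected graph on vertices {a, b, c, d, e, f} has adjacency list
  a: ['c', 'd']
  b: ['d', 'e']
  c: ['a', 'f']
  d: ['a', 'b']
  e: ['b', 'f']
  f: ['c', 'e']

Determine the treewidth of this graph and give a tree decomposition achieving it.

Every bag has size at most 3, so the width is 3 − 1 = 2 and tw(G) ≤ 2. Since c–a–d–b–e–f–c is a cycle in G, G is not acyclic. Forests are exactly the graphs of treewidth ≤ 1, so tw(G) ≥ 2. Therefore the treewidth is 2.

Treewidth 2.
One optimal decomposition is:
Bags: B1 = {a, c, d}  B2 = {b, c, d}  B3 = {b, c, e}  B4 = {c, e, f}
Tree: B1–B2, B2–B3, B3–B4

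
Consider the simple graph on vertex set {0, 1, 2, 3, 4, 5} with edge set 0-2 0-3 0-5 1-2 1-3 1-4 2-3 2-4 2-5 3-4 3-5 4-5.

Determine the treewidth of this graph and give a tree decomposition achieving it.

Treewidth 3.
One optimal decomposition is:
Bags: B1 = {2, 3, 4, 5}  B2 = {0, 2, 3, 5}  B3 = {1, 2, 3, 4}
Tree: B1–B2, B1–B3

Every bag has size at most 4, so the width is 4 − 1 = 3 and tw(G) ≤ 3. Conversely, {0, 2, 3, 5} is a clique of size 4, and the vertices of any clique must share a bag in every tree decomposition; so some bag has ≥ 4 vertices and tw(G) ≥ 3. The upper and lower bounds meet at 3, so that is the treewidth.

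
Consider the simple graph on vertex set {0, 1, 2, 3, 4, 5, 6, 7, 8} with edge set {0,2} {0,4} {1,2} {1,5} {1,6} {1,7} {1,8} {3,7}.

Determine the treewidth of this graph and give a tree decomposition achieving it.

Each bag holds 2 vertices, so the decomposition has width 1, which upper-bounds the treewidth. Since G has at least one edge (e.g. 1–7), it is not an edgeless graph, so tw(G) ≥ 1. Hence tw(G) = 1 exactly.

Treewidth 1.
Bags: B1 = {1, 7}  B2 = {1, 8}  B3 = {1, 2}  B4 = {0, 2}  B5 = {3, 7}  B6 = {0, 4}  B7 = {1, 5}  B8 = {1, 6}
Tree: B1–B2, B2–B3, B3–B4, B1–B5, B4–B6, B1–B7, B2–B8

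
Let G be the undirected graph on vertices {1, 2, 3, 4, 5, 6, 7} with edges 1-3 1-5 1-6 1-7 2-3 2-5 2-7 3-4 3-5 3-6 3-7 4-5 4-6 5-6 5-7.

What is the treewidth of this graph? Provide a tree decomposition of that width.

Treewidth 3.
One such decomposition:
Bags: B1 = {1, 3, 5, 6}  B2 = {3, 4, 5, 6}  B3 = {1, 3, 5, 7}  B4 = {2, 3, 5, 7}
Tree: B1–B2, B1–B3, B3–B4

Each bag holds 4 vertices, so the decomposition has width 3, which upper-bounds the treewidth. On the other hand G contains the 4-clique {1, 3, 5, 6}. A clique must lie in a single bag of any decomposition, so no decomposition can have width below 3. Combining the bounds, tw(G) = 3.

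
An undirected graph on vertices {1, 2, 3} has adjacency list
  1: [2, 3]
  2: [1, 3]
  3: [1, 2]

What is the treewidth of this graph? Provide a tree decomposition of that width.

Treewidth 2.
Bags: B1 = {1, 2, 3}
Tree: (single bag)

A single bag containing all 3 vertices is trivially a valid decomposition of width 2. Conversely, {1, 2, 3} is a clique of size 3, and the vertices of any clique must share a bag in every tree decomposition; so some bag has ≥ 3 vertices and tw(G) ≥ 2. Therefore the treewidth is 2.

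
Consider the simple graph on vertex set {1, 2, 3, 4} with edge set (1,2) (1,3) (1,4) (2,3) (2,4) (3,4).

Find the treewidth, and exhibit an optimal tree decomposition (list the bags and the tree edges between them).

Treewidth 3.
One such decomposition:
Bags: B1 = {1, 2, 3, 4}
Tree: (single bag)

With just one bag of size 4, the width is 4 − 1 = 3, so tw(G) ≤ 3. On the other hand G contains the 4-clique {1, 2, 3, 4}. A clique must lie in a single bag of any decomposition, so no decomposition can have width below 3. Therefore the treewidth is 3.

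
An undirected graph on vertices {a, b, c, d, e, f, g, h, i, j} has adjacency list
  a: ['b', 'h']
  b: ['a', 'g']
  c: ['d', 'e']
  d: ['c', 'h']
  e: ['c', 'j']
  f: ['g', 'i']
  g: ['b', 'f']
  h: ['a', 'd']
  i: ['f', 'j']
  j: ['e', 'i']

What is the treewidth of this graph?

2

A width-2 tree decomposition is:
Bags: B1 = {c, d, e}  B2 = {d, e, j}  B3 = {d, i, j}  B4 = {d, f, i}  B5 = {d, f, g}  B6 = {b, d, g}  B7 = {a, b, d}  B8 = {a, d, h}
Tree: B1–B2, B2–B3, B3–B4, B4–B5, B5–B6, B6–B7, B7–B8
Every bag has size at most 3, so the width is 3 − 1 = 2 and tw(G) ≤ 2. For the lower bound, G contains the cycle d–c–e–j–i–f–g–b–a–h–d, so G is not a forest; only forests have treewidth ≤ 1, hence tw(G) ≥ 2. The upper and lower bounds meet at 2, so that is the treewidth.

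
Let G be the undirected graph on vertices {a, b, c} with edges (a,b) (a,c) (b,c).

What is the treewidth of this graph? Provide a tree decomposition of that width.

A single bag containing all 3 vertices is trivially a valid decomposition of width 2. Conversely, {a, b, c} is a clique of size 3, and the vertices of any clique must share a bag in every tree decomposition; so some bag has ≥ 3 vertices and tw(G) ≥ 2. Therefore the treewidth is 2.

Treewidth 2.
One such decomposition:
Bags: B1 = {a, b, c}
Tree: (single bag)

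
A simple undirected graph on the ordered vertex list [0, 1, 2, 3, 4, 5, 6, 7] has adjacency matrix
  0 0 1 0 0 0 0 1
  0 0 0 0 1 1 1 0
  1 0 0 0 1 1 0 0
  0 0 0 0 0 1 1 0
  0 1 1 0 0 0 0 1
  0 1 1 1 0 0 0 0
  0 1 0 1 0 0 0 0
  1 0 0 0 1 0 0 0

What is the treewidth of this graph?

2

A width-2 tree decomposition is:
Bags: B1 = {3, 5, 6}  B2 = {1, 5, 6}  B3 = {1, 2, 5}  B4 = {1, 2, 4}  B5 = {0, 2, 4}  B6 = {0, 4, 7}
Tree: B1–B2, B2–B3, B3–B4, B4–B5, B5–B6
Every bag has size at most 3, so the width is 3 − 1 = 2 and tw(G) ≤ 2. For the lower bound, G contains the cycle 3–6–1–5–3, so G is not a forest; only forests have treewidth ≤ 1, hence tw(G) ≥ 2. Hence tw(G) = 2 exactly.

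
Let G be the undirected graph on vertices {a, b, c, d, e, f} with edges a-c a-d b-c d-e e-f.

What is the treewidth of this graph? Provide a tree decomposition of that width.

Every bag has size at most 2, so the width is 2 − 1 = 1 and tw(G) ≤ 1. Since G has at least one edge (e.g. b–c), it is not an edgeless graph, so tw(G) ≥ 1. The upper and lower bounds meet at 1, so that is the treewidth.

Treewidth 1.
One such decomposition:
Bags: B1 = {b, c}  B2 = {a, c}  B3 = {a, d}  B4 = {d, e}  B5 = {e, f}
Tree: B1–B2, B2–B3, B3–B4, B4–B5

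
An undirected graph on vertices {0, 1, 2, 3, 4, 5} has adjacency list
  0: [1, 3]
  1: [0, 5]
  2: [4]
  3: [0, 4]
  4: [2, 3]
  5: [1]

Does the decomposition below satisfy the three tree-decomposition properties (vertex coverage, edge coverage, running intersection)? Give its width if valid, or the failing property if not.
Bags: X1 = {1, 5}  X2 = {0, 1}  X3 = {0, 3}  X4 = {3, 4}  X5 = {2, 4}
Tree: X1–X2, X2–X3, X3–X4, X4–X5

Every vertex of G appears in some bag (union = {0, 1, 2, 3, 4, 5}); every edge is covered by a bag; and for each vertex v the set of bags containing v is connected in the bag tree. The decomposition is therefore valid. The largest bag has 2 vertices, so the width is 1.

Yes; width 1.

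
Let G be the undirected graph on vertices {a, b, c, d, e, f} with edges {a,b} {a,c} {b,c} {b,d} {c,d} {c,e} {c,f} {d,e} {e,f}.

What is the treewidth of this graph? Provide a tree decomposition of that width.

Treewidth 2.
Bags: B1 = {b, c, d}  B2 = {a, b, c}  B3 = {c, d, e}  B4 = {c, e, f}
Tree: B1–B2, B1–B3, B3–B4

The largest bag has 3 vertices, giving width 2; this decomposition certifies tw(G) ≤ 2. For the lower bound, the 3 vertices {c, d, e} are pairwise adjacent, and any tree decomposition puts a clique entirely inside one bag — forcing width ≥ 2. Combining the bounds, tw(G) = 2.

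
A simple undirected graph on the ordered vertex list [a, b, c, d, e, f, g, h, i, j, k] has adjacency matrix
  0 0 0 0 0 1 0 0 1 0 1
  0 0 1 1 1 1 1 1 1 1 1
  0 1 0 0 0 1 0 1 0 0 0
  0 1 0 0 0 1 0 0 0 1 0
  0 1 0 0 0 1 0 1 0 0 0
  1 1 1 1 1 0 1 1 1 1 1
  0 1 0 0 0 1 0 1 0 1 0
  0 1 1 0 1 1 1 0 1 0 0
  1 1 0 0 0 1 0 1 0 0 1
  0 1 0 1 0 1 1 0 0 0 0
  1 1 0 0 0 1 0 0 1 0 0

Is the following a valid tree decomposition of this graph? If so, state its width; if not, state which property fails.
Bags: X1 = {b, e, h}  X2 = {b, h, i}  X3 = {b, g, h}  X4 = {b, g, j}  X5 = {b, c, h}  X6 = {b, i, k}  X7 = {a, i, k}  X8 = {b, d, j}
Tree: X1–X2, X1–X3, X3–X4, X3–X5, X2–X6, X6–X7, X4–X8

No — vertex f appears in no bag.

A tree decomposition must satisfy three properties: every vertex lies in some bag; for every edge, both endpoints lie together in some bag; and for every vertex, the bags containing it form a connected subtree. Here vertex f appears in no bag, so the decomposition is invalid.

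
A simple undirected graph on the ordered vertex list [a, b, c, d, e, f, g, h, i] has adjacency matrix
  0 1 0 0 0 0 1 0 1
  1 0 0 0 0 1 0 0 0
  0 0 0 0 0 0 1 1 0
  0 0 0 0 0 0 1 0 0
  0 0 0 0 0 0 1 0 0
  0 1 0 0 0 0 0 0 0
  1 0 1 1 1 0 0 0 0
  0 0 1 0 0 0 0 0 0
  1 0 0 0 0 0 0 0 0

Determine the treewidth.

1

A width-1 tree decomposition is:
Bags: B1 = {d, g}  B2 = {c, g}  B3 = {a, g}  B4 = {e, g}  B5 = {a, i}  B6 = {c, h}  B7 = {a, b}  B8 = {b, f}
Tree: B1–B2, B2–B3, B1–B4, B3–B5, B2–B6, B3–B7, B7–B8
Every bag has size at most 2, so the width is 2 − 1 = 1 and tw(G) ≤ 1. G has an edge, so its treewidth is at least 1. The upper and lower bounds meet at 1, so that is the treewidth.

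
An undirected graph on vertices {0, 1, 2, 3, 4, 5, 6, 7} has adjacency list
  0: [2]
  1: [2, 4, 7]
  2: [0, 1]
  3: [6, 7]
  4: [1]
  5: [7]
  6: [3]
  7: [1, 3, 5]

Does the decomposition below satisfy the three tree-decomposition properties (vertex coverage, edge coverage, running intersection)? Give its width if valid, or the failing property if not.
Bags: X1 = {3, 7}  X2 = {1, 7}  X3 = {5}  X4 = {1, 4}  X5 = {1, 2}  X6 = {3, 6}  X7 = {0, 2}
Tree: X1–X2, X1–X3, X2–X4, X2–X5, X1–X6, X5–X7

A tree decomposition must satisfy three properties: every vertex lies in some bag; for every edge, both endpoints lie together in some bag; and for every vertex, the bags containing it form a connected subtree. Here edge (7,5) lies in no bag, so the decomposition is invalid.

No — edge (7,5) lies in no bag.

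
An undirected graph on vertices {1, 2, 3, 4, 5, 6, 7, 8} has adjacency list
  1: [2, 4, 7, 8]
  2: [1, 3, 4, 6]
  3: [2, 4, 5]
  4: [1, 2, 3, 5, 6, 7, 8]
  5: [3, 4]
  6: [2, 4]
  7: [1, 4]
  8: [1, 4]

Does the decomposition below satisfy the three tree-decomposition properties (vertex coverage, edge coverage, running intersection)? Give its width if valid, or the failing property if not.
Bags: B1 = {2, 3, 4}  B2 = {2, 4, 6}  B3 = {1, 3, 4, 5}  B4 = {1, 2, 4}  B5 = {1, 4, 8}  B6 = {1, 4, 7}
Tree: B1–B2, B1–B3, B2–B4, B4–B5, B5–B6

A tree decomposition must satisfy three properties: every vertex lies in some bag; for every edge, both endpoints lie together in some bag; and for every vertex, the bags containing it form a connected subtree. Here bags containing vertex 1 are not connected in the tree, so the decomposition is invalid.

No — bags containing vertex 1 are not connected in the tree.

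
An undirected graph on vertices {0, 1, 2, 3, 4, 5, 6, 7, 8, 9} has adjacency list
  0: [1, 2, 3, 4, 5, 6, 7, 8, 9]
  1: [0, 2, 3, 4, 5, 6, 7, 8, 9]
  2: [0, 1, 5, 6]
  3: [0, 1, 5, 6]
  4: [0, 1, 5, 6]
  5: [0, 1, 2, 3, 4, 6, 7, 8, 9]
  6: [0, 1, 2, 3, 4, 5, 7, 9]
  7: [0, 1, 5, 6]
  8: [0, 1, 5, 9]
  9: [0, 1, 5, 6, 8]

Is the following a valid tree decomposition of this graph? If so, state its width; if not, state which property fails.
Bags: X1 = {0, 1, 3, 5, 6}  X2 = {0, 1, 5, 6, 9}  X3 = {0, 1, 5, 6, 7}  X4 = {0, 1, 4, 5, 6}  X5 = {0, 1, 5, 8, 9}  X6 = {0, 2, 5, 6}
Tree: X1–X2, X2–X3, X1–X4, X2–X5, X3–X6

No — edge (1,2) lies in no bag.

A tree decomposition must satisfy three properties: every vertex lies in some bag; for every edge, both endpoints lie together in some bag; and for every vertex, the bags containing it form a connected subtree. Here edge (1,2) lies in no bag, so the decomposition is invalid.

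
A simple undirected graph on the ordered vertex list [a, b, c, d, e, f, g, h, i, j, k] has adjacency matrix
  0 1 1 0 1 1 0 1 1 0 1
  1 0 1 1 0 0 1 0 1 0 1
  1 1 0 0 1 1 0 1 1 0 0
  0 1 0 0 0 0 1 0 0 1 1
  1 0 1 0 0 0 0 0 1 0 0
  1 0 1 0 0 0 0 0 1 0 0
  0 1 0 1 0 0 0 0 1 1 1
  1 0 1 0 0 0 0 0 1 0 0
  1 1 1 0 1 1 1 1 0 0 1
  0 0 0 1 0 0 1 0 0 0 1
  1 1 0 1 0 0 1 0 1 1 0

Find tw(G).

3

A width-3 tree decomposition is:
Bags: B1 = {b, g, i, k}  B2 = {a, b, i, k}  B3 = {a, b, c, i}  B4 = {a, c, h, i}  B5 = {a, c, e, i}  B6 = {b, d, g, k}  B7 = {a, c, f, i}  B8 = {d, g, j, k}
Tree: B1–B2, B2–B3, B3–B4, B3–B5, B1–B6, B4–B7, B6–B8
The largest bag has 4 vertices, giving width 3; this decomposition certifies tw(G) ≤ 3. Conversely, {d, g, j, k} is a clique of size 4, and the vertices of any clique must share a bag in every tree decomposition; so some bag has ≥ 4 vertices and tw(G) ≥ 3. Therefore the treewidth is 3.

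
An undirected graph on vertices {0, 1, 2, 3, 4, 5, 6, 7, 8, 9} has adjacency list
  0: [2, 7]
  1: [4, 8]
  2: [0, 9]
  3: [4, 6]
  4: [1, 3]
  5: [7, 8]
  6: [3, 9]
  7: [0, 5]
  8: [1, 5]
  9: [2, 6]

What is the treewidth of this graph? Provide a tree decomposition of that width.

Treewidth 2.
One such decomposition:
Bags: B1 = {3, 4, 6}  B2 = {4, 6, 9}  B3 = {2, 4, 9}  B4 = {0, 2, 4}  B5 = {0, 4, 7}  B6 = {4, 5, 7}  B7 = {4, 5, 8}  B8 = {1, 4, 8}
Tree: B1–B2, B2–B3, B3–B4, B4–B5, B5–B6, B6–B7, B7–B8

The largest bag has 3 vertices, giving width 2; this decomposition certifies tw(G) ≤ 2. Since 4–3–6–9–2–0–7–5–8–1–4 is a cycle in G, G is not acyclic. Forests are exactly the graphs of treewidth ≤ 1, so tw(G) ≥ 2. Therefore the treewidth is 2.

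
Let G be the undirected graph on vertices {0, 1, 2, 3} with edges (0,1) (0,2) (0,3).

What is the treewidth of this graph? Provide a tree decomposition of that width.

Every bag has size at most 2, so the width is 2 − 1 = 1 and tw(G) ≤ 1. Any graph with an edge has treewidth ≥ 1, and G has the edge 0–1. The upper and lower bounds meet at 1, so that is the treewidth.

Treewidth 1.
One optimal decomposition is:
Bags: B1 = {0, 1}  B2 = {0, 3}  B3 = {0, 2}
Tree: B1–B2, B2–B3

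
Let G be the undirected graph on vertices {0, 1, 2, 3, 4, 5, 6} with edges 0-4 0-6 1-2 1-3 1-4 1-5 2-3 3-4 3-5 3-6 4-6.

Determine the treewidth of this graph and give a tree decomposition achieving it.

Treewidth 2.
One such decomposition:
Bags: B1 = {1, 3, 4}  B2 = {3, 4, 6}  B3 = {0, 4, 6}  B4 = {1, 3, 5}  B5 = {1, 2, 3}
Tree: B1–B2, B2–B3, B1–B4, B4–B5

Every bag has size at most 3, so the width is 3 − 1 = 2 and tw(G) ≤ 2. Conversely, {0, 4, 6} is a clique of size 3, and the vertices of any clique must share a bag in every tree decomposition; so some bag has ≥ 3 vertices and tw(G) ≥ 2. Therefore the treewidth is 2.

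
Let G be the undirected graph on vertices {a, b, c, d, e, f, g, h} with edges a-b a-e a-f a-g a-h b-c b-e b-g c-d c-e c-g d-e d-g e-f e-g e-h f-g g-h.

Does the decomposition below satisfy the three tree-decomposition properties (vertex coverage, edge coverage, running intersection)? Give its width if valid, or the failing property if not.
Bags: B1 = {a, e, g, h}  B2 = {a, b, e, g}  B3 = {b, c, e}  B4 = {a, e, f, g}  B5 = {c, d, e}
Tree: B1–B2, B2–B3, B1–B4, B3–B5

No — edge (g,c) lies in no bag.

A tree decomposition must satisfy three properties: every vertex lies in some bag; for every edge, both endpoints lie together in some bag; and for every vertex, the bags containing it form a connected subtree. Here edge (g,c) lies in no bag, so the decomposition is invalid.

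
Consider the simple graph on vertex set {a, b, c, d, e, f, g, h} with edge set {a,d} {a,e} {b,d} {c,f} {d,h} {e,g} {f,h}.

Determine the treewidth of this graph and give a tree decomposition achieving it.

Treewidth 1.
One such decomposition:
Bags: B1 = {d, h}  B2 = {a, d}  B3 = {f, h}  B4 = {a, e}  B5 = {b, d}  B6 = {e, g}  B7 = {c, f}
Tree: B1–B2, B1–B3, B2–B4, B2–B5, B4–B6, B3–B7

The largest bag has 2 vertices, giving width 1; this decomposition certifies tw(G) ≤ 1. Since G has at least one edge (e.g. d–h), it is not an edgeless graph, so tw(G) ≥ 1. Hence tw(G) = 1 exactly.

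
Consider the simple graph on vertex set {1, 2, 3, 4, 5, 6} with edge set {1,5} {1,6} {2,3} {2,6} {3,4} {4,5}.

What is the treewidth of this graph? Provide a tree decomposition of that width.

Treewidth 2.
One optimal decomposition is:
Bags: B1 = {1, 4, 5}  B2 = {1, 4, 6}  B3 = {2, 4, 6}  B4 = {2, 3, 4}
Tree: B1–B2, B2–B3, B3–B4

Each bag holds 3 vertices, so the decomposition has width 2, which upper-bounds the treewidth. For the lower bound, G contains the cycle 4–5–1–6–2–3–4, so G is not a forest; only forests have treewidth ≤ 1, hence tw(G) ≥ 2. Therefore the treewidth is 2.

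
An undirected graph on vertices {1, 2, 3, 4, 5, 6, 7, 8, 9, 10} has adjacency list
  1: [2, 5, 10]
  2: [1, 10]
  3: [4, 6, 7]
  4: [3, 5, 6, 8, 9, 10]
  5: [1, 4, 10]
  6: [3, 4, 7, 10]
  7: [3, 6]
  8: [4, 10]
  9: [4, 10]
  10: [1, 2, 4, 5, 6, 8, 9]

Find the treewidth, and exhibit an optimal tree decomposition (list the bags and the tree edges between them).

Treewidth 2.
One optimal decomposition is:
Bags: B1 = {4, 6, 10}  B2 = {4, 5, 10}  B3 = {1, 5, 10}  B4 = {3, 4, 6}  B5 = {4, 8, 10}  B6 = {3, 6, 7}  B7 = {1, 2, 10}  B8 = {4, 9, 10}
Tree: B1–B2, B2–B3, B1–B4, B2–B5, B4–B6, B3–B7, B1–B8

The largest bag has 3 vertices, giving width 2; this decomposition certifies tw(G) ≤ 2. For the lower bound, the 3 vertices {1, 2, 10} are pairwise adjacent, and any tree decomposition puts a clique entirely inside one bag — forcing width ≥ 2. Combining the bounds, tw(G) = 2.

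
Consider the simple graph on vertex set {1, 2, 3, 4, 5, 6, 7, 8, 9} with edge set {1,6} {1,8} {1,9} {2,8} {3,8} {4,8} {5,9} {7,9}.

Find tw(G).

A width-1 tree decomposition is:
Bags: B1 = {1, 8}  B2 = {3, 8}  B3 = {1, 6}  B4 = {1, 9}  B5 = {7, 9}  B6 = {4, 8}  B7 = {2, 8}  B8 = {5, 9}
Tree: B1–B2, B1–B3, B1–B4, B4–B5, B1–B6, B1–B7, B5–B8
The largest bag has 2 vertices, giving width 1; this decomposition certifies tw(G) ≤ 1. Since G has at least one edge (e.g. 8–1), it is not an edgeless graph, so tw(G) ≥ 1. Combining the bounds, tw(G) = 1.

1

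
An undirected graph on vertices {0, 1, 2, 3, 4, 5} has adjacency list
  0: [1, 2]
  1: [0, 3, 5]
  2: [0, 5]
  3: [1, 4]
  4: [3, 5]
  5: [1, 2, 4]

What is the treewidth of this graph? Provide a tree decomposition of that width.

Treewidth 2.
One optimal decomposition is:
Bags: B1 = {0, 1, 2}  B2 = {1, 2, 5}  B3 = {1, 3, 5}  B4 = {3, 4, 5}
Tree: B1–B2, B2–B3, B3–B4

The largest bag has 3 vertices, giving width 2; this decomposition certifies tw(G) ≤ 2. For the lower bound, G contains the cycle 0–2–5–1–0, so G is not a forest; only forests have treewidth ≤ 1, hence tw(G) ≥ 2. Therefore the treewidth is 2.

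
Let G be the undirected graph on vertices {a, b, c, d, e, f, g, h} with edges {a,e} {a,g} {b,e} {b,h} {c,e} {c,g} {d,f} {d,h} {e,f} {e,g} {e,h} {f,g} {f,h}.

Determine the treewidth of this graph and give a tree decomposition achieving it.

Treewidth 2.
One optimal decomposition is:
Bags: B1 = {e, f, g}  B2 = {a, e, g}  B3 = {e, f, h}  B4 = {c, e, g}  B5 = {b, e, h}  B6 = {d, f, h}
Tree: B1–B2, B1–B3, B2–B4, B3–B5, B3–B6

The largest bag has 3 vertices, giving width 2; this decomposition certifies tw(G) ≤ 2. On the other hand G contains the 3-clique {d, f, h}. A clique must lie in a single bag of any decomposition, so no decomposition can have width below 2. The upper and lower bounds meet at 2, so that is the treewidth.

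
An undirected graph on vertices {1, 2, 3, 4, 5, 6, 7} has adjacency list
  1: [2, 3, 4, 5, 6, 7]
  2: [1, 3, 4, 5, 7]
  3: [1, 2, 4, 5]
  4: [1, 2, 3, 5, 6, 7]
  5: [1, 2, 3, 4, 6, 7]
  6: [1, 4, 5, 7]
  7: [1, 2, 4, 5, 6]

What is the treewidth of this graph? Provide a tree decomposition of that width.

The largest bag has 5 vertices, giving width 4; this decomposition certifies tw(G) ≤ 4. For the lower bound, the 5 vertices {1, 2, 3, 4, 5} are pairwise adjacent, and any tree decomposition puts a clique entirely inside one bag — forcing width ≥ 4. Hence tw(G) = 4 exactly.

Treewidth 4.
One optimal decomposition is:
Bags: B1 = {1, 4, 5, 6, 7}  B2 = {1, 2, 4, 5, 7}  B3 = {1, 2, 3, 4, 5}
Tree: B1–B2, B2–B3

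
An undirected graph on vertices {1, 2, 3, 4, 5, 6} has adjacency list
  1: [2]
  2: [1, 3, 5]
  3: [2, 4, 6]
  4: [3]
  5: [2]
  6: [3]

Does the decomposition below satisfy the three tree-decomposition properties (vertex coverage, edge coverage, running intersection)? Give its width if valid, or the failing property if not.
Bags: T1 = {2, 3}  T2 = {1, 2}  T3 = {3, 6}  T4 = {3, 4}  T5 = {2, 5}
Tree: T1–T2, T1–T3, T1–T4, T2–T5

Checking the three conditions: (i) the bags cover all of {1, 2, 3, 4, 5, 6}; (ii) for each edge, some bag contains both endpoints; (iii) the bags containing any fixed vertex form a subtree. All hold, so the decomposition is valid with width 2 − 1 = 1.

Yes; width 1.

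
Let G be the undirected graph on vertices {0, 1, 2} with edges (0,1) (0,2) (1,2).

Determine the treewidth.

2

A width-2 tree decomposition is:
Bags: B1 = {0, 1, 2}
Tree: (single bag)
A single bag containing all 3 vertices is trivially a valid decomposition of width 2. On the other hand G contains the 3-clique {0, 1, 2}. A clique must lie in a single bag of any decomposition, so no decomposition can have width below 2. Hence tw(G) = 2 exactly.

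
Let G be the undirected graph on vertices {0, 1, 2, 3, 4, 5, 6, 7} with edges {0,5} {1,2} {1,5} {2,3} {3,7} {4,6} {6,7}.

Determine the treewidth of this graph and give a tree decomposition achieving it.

Treewidth 1.
Bags: B1 = {0, 5}  B2 = {1, 5}  B3 = {1, 2}  B4 = {2, 3}  B5 = {3, 7}  B6 = {6, 7}  B7 = {4, 6}
Tree: B1–B2, B2–B3, B3–B4, B4–B5, B5–B6, B6–B7

Each bag holds 2 vertices, so the decomposition has width 1, which upper-bounds the treewidth. G has an edge, so its treewidth is at least 1. Hence tw(G) = 1 exactly.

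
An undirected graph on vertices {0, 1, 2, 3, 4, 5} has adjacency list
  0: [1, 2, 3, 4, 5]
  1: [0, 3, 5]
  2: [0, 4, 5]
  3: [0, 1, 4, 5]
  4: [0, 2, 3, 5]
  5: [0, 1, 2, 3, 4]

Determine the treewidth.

A width-3 tree decomposition is:
Bags: B1 = {0, 1, 3, 5}  B2 = {0, 3, 4, 5}  B3 = {0, 2, 4, 5}
Tree: B1–B2, B2–B3
Every bag has size at most 4, so the width is 4 − 1 = 3 and tw(G) ≤ 3. For the lower bound, the 4 vertices {0, 2, 4, 5} are pairwise adjacent, and any tree decomposition puts a clique entirely inside one bag — forcing width ≥ 3. Therefore the treewidth is 3.

3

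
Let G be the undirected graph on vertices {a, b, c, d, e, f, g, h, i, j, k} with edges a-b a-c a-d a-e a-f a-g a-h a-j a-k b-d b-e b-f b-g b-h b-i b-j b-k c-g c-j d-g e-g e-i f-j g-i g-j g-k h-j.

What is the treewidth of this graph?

3

A width-3 tree decomposition is:
Bags: B1 = {a, b, g, k}  B2 = {a, b, e, g}  B3 = {a, b, d, g}  B4 = {a, b, g, j}  B5 = {a, b, f, j}  B6 = {a, b, h, j}  B7 = {a, c, g, j}  B8 = {b, e, g, i}
Tree: B1–B2, B2–B3, B1–B4, B4–B5, B5–B6, B4–B7, B2–B8
Each bag holds 4 vertices, so the decomposition has width 3, which upper-bounds the treewidth. Conversely, {a, c, g, j} is a clique of size 4, and the vertices of any clique must share a bag in every tree decomposition; so some bag has ≥ 4 vertices and tw(G) ≥ 3. Hence tw(G) = 3 exactly.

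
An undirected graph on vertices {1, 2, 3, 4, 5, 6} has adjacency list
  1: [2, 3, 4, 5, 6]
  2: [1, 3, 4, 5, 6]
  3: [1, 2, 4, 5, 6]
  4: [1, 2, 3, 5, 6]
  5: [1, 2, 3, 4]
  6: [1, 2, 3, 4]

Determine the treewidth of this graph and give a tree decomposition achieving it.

Every bag has size at most 5, so the width is 5 − 1 = 4 and tw(G) ≤ 4. For the lower bound, the 5 vertices {1, 2, 3, 4, 5} are pairwise adjacent, and any tree decomposition puts a clique entirely inside one bag — forcing width ≥ 4. Therefore the treewidth is 4.

Treewidth 4.
Bags: B1 = {1, 2, 3, 4, 6}  B2 = {1, 2, 3, 4, 5}
Tree: B1–B2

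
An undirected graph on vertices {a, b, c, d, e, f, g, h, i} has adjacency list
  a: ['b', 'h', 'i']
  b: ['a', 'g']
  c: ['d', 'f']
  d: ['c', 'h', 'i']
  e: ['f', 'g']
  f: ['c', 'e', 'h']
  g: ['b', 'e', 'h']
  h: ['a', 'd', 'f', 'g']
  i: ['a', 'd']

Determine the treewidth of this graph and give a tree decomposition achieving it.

Treewidth 3.
One such decomposition:
Bags: B1 = {c, d, f, i}  B2 = {d, f, h, i}  B3 = {a, f, h, i}  B4 = {a, e, f, h}  B5 = {a, e, g, h}  B6 = {a, b, e, g}
Tree: B1–B2, B2–B3, B3–B4, B4–B5, B5–B6

The largest bag has 4 vertices, giving width 3; this decomposition certifies tw(G) ≤ 3. For the lower bound: the 4 vertex sets {c,d,i}, {f}, {h}, {a,b,e,g} are disjoint, each induces a connected subgraph, and every pair is joined by at least one edge of G. Contracting each set to a single vertex therefore yields K_{4} as a minor, and since treewidth is minor-monotone, tw(G) ≥ tw(K_{4}) = 3. Hence tw(G) = 3 exactly.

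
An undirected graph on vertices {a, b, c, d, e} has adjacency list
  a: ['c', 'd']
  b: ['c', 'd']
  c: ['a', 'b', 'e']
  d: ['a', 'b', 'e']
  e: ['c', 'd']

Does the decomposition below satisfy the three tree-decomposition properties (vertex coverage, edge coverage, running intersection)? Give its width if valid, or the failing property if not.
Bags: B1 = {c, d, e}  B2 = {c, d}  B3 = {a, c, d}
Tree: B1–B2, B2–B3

A tree decomposition must satisfy three properties: every vertex lies in some bag; for every edge, both endpoints lie together in some bag; and for every vertex, the bags containing it form a connected subtree. Here vertex b appears in no bag, so the decomposition is invalid.

No — vertex b appears in no bag.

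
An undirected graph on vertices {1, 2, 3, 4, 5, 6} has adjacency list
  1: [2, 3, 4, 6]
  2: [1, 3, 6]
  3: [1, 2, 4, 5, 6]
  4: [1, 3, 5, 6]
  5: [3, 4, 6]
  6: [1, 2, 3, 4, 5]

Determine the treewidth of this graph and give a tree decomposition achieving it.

Treewidth 3.
One optimal decomposition is:
Bags: B1 = {3, 4, 5, 6}  B2 = {1, 3, 4, 6}  B3 = {1, 2, 3, 6}
Tree: B1–B2, B2–B3

Every bag has size at most 4, so the width is 4 − 1 = 3 and tw(G) ≤ 3. For the lower bound, the 4 vertices {1, 2, 3, 6} are pairwise adjacent, and any tree decomposition puts a clique entirely inside one bag — forcing width ≥ 3. Hence tw(G) = 3 exactly.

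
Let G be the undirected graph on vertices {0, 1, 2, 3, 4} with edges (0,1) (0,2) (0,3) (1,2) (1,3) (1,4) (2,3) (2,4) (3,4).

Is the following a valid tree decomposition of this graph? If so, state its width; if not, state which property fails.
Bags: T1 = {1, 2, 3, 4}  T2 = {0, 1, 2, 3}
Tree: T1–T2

Yes; width 3.

Every vertex of G appears in some bag (union = {0, 1, 2, 3, 4}); every edge is covered by a bag; and for each vertex v the set of bags containing v is connected in the bag tree. The decomposition is therefore valid. The largest bag has 4 vertices, so the width is 3.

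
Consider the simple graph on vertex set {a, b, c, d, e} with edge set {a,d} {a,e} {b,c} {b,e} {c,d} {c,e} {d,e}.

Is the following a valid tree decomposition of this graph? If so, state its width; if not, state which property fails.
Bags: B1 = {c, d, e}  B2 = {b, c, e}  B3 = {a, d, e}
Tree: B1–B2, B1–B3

Every vertex of G appears in some bag (union = {a, b, c, d, e}); every edge is covered by a bag; and for each vertex v the set of bags containing v is connected in the bag tree. The decomposition is therefore valid. The largest bag has 3 vertices, so the width is 2.

Yes; width 2.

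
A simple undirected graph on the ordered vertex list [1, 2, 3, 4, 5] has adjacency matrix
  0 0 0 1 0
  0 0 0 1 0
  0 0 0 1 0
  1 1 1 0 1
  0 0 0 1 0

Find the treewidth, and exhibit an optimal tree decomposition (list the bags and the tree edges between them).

Treewidth 1.
Bags: B1 = {2, 4}  B2 = {1, 4}  B3 = {3, 4}  B4 = {4, 5}
Tree: B1–B2, B1–B3, B2–B4

Each bag holds 2 vertices, so the decomposition has width 1, which upper-bounds the treewidth. Since G has at least one edge (e.g. 2–4), it is not an edgeless graph, so tw(G) ≥ 1. Hence tw(G) = 1 exactly.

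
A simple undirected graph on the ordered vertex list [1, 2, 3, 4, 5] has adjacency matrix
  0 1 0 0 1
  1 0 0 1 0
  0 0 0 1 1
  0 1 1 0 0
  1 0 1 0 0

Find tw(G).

2

A width-2 tree decomposition is:
Bags: B1 = {2, 3, 4}  B2 = {2, 3, 5}  B3 = {1, 2, 5}
Tree: B1–B2, B2–B3
The largest bag has 3 vertices, giving width 2; this decomposition certifies tw(G) ≤ 2. Since 2–4–3–5–1–2 is a cycle in G, G is not acyclic. Forests are exactly the graphs of treewidth ≤ 1, so tw(G) ≥ 2. Therefore the treewidth is 2.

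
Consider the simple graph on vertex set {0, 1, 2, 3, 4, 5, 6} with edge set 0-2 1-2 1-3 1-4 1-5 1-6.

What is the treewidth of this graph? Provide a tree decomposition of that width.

Treewidth 1.
One optimal decomposition is:
Bags: B1 = {1, 3}  B2 = {1, 6}  B3 = {1, 2}  B4 = {1, 4}  B5 = {1, 5}  B6 = {0, 2}
Tree: B1–B2, B2–B3, B2–B4, B3–B5, B3–B6

Each bag holds 2 vertices, so the decomposition has width 1, which upper-bounds the treewidth. Since G has at least one edge (e.g. 3–1), it is not an edgeless graph, so tw(G) ≥ 1. Therefore the treewidth is 1.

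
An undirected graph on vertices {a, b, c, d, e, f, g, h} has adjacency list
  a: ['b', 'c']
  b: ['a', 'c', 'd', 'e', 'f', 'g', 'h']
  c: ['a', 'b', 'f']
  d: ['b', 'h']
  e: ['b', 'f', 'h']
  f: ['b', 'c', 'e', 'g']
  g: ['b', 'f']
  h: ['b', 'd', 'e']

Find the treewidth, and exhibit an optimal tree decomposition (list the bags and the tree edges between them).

Every bag has size at most 3, so the width is 3 − 1 = 2 and tw(G) ≤ 2. On the other hand G contains the 3-clique {b, d, h}. A clique must lie in a single bag of any decomposition, so no decomposition can have width below 2. Combining the bounds, tw(G) = 2.

Treewidth 2.
Bags: B1 = {b, e, f}  B2 = {b, c, f}  B3 = {b, e, h}  B4 = {b, f, g}  B5 = {b, d, h}  B6 = {a, b, c}
Tree: B1–B2, B1–B3, B1–B4, B3–B5, B2–B6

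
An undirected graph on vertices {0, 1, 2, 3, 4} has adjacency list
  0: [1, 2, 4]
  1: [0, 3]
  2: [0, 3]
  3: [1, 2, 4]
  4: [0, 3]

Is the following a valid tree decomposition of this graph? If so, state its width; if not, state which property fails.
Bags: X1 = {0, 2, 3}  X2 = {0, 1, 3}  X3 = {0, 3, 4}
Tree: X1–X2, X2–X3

Checking the three conditions: (i) the bags cover all of {0, 1, 2, 3, 4}; (ii) for each edge, some bag contains both endpoints; (iii) the bags containing any fixed vertex form a subtree. All hold, so the decomposition is valid with width 3 − 1 = 2.

Yes; width 2.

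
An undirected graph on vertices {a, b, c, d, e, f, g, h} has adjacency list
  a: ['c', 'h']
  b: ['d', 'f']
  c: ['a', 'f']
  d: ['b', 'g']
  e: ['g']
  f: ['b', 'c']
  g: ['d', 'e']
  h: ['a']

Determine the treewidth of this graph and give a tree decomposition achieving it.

Each bag holds 2 vertices, so the decomposition has width 1, which upper-bounds the treewidth. G has an edge, so its treewidth is at least 1. Hence tw(G) = 1 exactly.

Treewidth 1.
Bags: B1 = {e, g}  B2 = {d, g}  B3 = {b, d}  B4 = {b, f}  B5 = {c, f}  B6 = {a, c}  B7 = {a, h}
Tree: B1–B2, B2–B3, B3–B4, B4–B5, B5–B6, B6–B7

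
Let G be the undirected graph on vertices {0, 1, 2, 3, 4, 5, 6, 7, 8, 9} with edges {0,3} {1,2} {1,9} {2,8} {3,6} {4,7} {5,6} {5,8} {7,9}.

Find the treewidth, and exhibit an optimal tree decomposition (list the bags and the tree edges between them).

Treewidth 1.
One optimal decomposition is:
Bags: B1 = {4, 7}  B2 = {7, 9}  B3 = {1, 9}  B4 = {1, 2}  B5 = {2, 8}  B6 = {5, 8}  B7 = {5, 6}  B8 = {3, 6}  B9 = {0, 3}
Tree: B1–B2, B2–B3, B3–B4, B4–B5, B5–B6, B6–B7, B7–B8, B8–B9

Each bag holds 2 vertices, so the decomposition has width 1, which upper-bounds the treewidth. G has an edge, so its treewidth is at least 1. Hence tw(G) = 1 exactly.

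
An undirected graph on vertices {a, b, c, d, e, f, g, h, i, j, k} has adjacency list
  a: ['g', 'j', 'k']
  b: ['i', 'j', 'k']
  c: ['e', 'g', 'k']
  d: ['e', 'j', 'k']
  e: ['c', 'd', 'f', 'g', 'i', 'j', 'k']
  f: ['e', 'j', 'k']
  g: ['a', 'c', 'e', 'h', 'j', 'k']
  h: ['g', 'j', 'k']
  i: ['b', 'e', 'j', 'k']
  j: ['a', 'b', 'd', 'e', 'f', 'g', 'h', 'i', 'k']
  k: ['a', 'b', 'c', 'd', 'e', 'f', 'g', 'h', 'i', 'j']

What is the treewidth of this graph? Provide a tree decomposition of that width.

Every bag has size at most 4, so the width is 4 − 1 = 3 and tw(G) ≤ 3. On the other hand G contains the 4-clique {d, e, j, k}. A clique must lie in a single bag of any decomposition, so no decomposition can have width below 3. Hence tw(G) = 3 exactly.

Treewidth 3.
One such decomposition:
Bags: B1 = {e, i, j, k}  B2 = {e, g, j, k}  B3 = {b, i, j, k}  B4 = {e, f, j, k}  B5 = {d, e, j, k}  B6 = {g, h, j, k}  B7 = {a, g, j, k}  B8 = {c, e, g, k}
Tree: B1–B2, B1–B3, B1–B4, B4–B5, B2–B6, B6–B7, B2–B8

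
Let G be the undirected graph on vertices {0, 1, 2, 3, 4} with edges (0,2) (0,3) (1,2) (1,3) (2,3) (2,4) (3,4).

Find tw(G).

A width-2 tree decomposition is:
Bags: B1 = {1, 2, 3}  B2 = {2, 3, 4}  B3 = {0, 2, 3}
Tree: B1–B2, B1–B3
Every bag has size at most 3, so the width is 3 − 1 = 2 and tw(G) ≤ 2. For the lower bound, the 3 vertices {0, 2, 3} are pairwise adjacent, and any tree decomposition puts a clique entirely inside one bag — forcing width ≥ 2. Therefore the treewidth is 2.

2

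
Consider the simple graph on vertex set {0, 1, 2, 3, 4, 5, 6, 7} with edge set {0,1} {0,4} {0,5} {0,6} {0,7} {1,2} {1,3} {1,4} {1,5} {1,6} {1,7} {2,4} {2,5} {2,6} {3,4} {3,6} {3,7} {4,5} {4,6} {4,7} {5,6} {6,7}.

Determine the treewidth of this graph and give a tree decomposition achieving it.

Treewidth 4.
One optimal decomposition is:
Bags: B1 = {1, 3, 4, 6, 7}  B2 = {0, 1, 4, 6, 7}  B3 = {0, 1, 4, 5, 6}  B4 = {1, 2, 4, 5, 6}
Tree: B1–B2, B2–B3, B3–B4

Each bag holds 5 vertices, so the decomposition has width 4, which upper-bounds the treewidth. On the other hand G contains the 5-clique {0, 1, 4, 5, 6}. A clique must lie in a single bag of any decomposition, so no decomposition can have width below 4. Therefore the treewidth is 4.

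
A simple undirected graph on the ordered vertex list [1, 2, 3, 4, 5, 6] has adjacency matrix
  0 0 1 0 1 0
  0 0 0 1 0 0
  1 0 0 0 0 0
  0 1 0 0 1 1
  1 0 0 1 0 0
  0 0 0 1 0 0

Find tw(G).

1

A width-1 tree decomposition is:
Bags: B1 = {1, 5}  B2 = {1, 3}  B3 = {4, 5}  B4 = {4, 6}  B5 = {2, 4}
Tree: B1–B2, B1–B3, B3–B4, B4–B5
Each bag holds 2 vertices, so the decomposition has width 1, which upper-bounds the treewidth. Since G has at least one edge (e.g. 5–1), it is not an edgeless graph, so tw(G) ≥ 1. The upper and lower bounds meet at 1, so that is the treewidth.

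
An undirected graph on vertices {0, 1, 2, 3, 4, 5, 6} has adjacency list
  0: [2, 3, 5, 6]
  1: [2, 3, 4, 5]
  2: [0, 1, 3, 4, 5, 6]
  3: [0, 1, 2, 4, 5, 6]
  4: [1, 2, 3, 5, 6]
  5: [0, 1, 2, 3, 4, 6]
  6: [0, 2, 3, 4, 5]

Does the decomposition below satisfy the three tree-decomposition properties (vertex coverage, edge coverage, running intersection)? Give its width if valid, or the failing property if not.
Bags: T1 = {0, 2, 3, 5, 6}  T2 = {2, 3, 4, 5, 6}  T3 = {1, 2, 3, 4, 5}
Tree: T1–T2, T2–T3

Vertex coverage: the bags together contain {0, 1, 2, 3, 4, 5, 6}, the full vertex set. Edge coverage: each edge of G has both endpoints in at least one bag. Running intersection: for every vertex, the bags containing it form a connected subtree. All three properties hold, so this is a valid tree decomposition of width max|bag| − 1 = 4, and hence tw(G) ≤ 4.

Yes; width 4.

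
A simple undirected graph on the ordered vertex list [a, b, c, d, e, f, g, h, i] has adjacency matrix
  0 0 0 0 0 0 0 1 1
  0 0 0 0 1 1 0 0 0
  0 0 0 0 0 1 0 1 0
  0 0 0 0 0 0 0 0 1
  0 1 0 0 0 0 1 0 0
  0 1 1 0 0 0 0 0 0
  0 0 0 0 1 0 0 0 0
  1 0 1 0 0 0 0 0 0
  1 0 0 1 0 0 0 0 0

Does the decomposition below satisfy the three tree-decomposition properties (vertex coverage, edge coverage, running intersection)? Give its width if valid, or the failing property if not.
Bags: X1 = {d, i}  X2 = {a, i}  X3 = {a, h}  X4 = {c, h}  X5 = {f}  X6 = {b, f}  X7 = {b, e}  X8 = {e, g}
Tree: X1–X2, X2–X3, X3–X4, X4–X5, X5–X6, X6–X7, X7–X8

A tree decomposition must satisfy three properties: every vertex lies in some bag; for every edge, both endpoints lie together in some bag; and for every vertex, the bags containing it form a connected subtree. Here edge (c,f) lies in no bag, so the decomposition is invalid.

No — edge (c,f) lies in no bag.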